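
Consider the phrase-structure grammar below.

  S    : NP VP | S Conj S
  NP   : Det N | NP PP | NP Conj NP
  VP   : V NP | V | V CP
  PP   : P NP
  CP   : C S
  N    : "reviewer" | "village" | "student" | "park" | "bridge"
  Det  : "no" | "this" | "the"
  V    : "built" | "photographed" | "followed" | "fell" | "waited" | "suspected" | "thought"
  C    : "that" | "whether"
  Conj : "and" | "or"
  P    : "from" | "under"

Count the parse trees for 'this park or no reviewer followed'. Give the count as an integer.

[S [NP [NP [Det this] [N park]] [Conj or] [NP [Det no] [N reviewer]]] [VP [V followed]]]
No rule offers an alternative attachment or grouping for any span, so this is the only derivation.

1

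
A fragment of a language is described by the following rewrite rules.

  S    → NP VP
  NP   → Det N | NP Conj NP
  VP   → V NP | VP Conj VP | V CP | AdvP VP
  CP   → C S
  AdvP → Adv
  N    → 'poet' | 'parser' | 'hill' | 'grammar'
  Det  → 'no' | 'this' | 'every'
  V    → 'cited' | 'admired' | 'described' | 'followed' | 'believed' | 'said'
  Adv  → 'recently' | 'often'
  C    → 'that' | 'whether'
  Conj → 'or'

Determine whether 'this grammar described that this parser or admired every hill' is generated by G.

For S → NP VP, the only prefix that parses as NP is 'this grammar', but the remainder 'described that this parser or admired every hill' is not a VP under these rules.

Ungrammatical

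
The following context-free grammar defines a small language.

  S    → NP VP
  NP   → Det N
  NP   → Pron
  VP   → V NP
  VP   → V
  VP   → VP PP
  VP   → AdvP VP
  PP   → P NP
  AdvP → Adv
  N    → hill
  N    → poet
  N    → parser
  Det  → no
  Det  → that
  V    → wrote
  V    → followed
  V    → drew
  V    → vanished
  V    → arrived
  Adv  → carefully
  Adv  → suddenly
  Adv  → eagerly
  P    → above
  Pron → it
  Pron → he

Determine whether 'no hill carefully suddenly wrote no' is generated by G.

For S → NP VP, the only prefix that parses as NP is 'no hill', but the remainder 'carefully suddenly wrote no' is not a VP under these rules.

Ungrammatical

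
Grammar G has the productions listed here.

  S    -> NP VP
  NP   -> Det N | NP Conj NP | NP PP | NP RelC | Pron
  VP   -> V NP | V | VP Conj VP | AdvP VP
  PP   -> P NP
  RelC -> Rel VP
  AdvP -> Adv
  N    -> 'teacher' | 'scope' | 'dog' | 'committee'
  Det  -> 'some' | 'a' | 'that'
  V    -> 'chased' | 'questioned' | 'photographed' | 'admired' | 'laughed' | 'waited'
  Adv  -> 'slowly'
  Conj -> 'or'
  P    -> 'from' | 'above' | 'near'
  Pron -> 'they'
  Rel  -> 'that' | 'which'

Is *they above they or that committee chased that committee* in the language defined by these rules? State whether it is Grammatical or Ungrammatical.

Grammatical

S
  NP
    NP
      NP
        Pron: they
      PP
        P: above
        NP
          Pron: they
    Conj: or
    NP
      Det: that
      N: committee
  VP
    V: chased
    NP
      Det: that
      N: committee
Every word is introduced by a lexical rule and the phrasal rules combine the resulting categories into a single S.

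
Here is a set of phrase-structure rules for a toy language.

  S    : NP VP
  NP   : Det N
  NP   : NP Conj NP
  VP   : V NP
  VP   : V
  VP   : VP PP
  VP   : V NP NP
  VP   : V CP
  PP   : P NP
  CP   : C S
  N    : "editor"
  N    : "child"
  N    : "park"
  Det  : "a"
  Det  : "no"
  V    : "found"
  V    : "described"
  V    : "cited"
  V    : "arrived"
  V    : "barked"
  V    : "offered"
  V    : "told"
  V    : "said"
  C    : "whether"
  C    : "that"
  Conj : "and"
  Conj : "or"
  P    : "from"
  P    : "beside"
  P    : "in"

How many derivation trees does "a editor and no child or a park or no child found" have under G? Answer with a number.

Two of the 5 distinct bracketings:
[S [NP [NP [Det a] [N editor]] [Conj and] [NP [NP [Det no] [N child]] [Conj or] [NP [NP [Det a] [N park]] [Conj or] [NP [Det no] [N child]]]]] [VP [V found]]]
[S [NP [NP [Det a] [N editor]] [Conj and] [NP [NP [NP [Det no] [N child]] [Conj or] [NP [Det a] [N park]]] [Conj or] [NP [Det no] [N child]]]] [VP [V found]]]
The trees differ in how a recursive rule is bracketed over the same span.

5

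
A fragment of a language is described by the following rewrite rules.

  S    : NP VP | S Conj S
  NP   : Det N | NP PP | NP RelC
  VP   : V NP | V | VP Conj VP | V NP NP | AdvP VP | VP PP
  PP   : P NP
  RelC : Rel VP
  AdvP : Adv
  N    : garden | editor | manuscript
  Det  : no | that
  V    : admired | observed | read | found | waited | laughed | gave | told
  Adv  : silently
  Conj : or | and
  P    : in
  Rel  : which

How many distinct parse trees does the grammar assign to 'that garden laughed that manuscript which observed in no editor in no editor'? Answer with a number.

9

Two of the 9 distinct bracketings:
[S [NP [Det that] [N garden]] [VP [V laughed] [NP [NP [NP [Det that] [N manuscript]] [RelC [Rel which] [VP [V observed]]]] [PP [P in] [NP [NP [Det no] [N editor]] [PP [P in] [NP [Det no] [N editor]]]]]]]]
[S [NP [Det that] [N garden]] [VP [V laughed] [NP [NP [NP [NP [Det that] [N manuscript]] [RelC [Rel which] [VP [V observed]]]] [PP [P in] [NP [Det no] [N editor]]]] [PP [P in] [NP [Det no] [N editor]]]]]]
The trees differ in how a recursive rule is bracketed over the same span.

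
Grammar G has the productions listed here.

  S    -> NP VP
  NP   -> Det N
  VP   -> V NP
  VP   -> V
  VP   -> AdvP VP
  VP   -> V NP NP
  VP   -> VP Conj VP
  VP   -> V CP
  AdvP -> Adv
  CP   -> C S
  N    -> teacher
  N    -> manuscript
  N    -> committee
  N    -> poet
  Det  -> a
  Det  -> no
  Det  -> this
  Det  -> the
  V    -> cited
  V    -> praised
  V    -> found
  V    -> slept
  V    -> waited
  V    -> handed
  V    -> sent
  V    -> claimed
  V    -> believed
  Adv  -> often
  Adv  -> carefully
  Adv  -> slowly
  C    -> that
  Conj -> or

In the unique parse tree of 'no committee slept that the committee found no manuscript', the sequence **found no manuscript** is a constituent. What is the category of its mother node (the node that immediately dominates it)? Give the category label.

S

[S [NP [Det no] [N committee]] [VP [V slept] [CP [C that] [S [NP [Det the] [N committee]] [VP [V found] [NP [Det no] [N manuscript]]]]]]]
The span 'found no manuscript' is the VP node built by VP → V NP.
Its mother is the S built by S → NP VP.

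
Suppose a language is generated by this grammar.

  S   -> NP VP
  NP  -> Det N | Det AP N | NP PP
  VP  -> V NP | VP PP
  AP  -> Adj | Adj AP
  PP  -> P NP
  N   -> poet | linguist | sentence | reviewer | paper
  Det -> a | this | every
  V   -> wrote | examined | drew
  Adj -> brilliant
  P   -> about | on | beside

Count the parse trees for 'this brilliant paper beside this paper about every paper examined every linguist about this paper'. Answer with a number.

4

Two of the 4 distinct bracketings:
[S [NP [NP [Det this] [AP [Adj brilliant]] [N paper]] [PP [P beside] [NP [NP [Det this] [N paper]] [PP [P about] [NP [Det every] [N paper]]]]]] [VP [V examined] [NP [NP [Det every] [N linguist]] [PP [P about] [NP [Det this] [N paper]]]]]]
[S [NP [NP [Det this] [AP [Adj brilliant]] [N paper]] [PP [P beside] [NP [NP [Det this] [N paper]] [PP [P about] [NP [Det every] [N paper]]]]]] [VP [VP [V examined] [NP [Det every] [N linguist]]] [PP [P about] [NP [Det this] [N paper]]]]]
The difference turns on whether VP → VP PP is used at the relevant span, versus an alternative expansion of VP.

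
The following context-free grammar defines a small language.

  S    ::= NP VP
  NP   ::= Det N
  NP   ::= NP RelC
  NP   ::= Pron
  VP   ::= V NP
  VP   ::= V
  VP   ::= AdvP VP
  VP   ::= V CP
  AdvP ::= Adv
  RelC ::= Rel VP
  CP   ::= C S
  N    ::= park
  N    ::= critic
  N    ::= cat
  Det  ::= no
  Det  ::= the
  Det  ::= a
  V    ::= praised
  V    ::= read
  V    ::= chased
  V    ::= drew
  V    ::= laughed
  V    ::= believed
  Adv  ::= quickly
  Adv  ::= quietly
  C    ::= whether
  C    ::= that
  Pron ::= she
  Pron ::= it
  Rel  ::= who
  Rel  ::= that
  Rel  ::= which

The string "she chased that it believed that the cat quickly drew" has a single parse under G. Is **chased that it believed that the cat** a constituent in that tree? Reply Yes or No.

[S [NP [Pron she]] [VP [V chased] [CP [C that] [S [NP [Pron it]] [VP [V believed] [CP [C that] [S [NP [Det the] [N cat]] [VP [AdvP [Adv quickly]] [VP [V drew]]]]]]]]]]
The smallest constituent containing 'chased that it believed that the cat' is the VP spanning 'chased that it believed that the cat quickly drew'; no single node in the tree dominates exactly the given words.

No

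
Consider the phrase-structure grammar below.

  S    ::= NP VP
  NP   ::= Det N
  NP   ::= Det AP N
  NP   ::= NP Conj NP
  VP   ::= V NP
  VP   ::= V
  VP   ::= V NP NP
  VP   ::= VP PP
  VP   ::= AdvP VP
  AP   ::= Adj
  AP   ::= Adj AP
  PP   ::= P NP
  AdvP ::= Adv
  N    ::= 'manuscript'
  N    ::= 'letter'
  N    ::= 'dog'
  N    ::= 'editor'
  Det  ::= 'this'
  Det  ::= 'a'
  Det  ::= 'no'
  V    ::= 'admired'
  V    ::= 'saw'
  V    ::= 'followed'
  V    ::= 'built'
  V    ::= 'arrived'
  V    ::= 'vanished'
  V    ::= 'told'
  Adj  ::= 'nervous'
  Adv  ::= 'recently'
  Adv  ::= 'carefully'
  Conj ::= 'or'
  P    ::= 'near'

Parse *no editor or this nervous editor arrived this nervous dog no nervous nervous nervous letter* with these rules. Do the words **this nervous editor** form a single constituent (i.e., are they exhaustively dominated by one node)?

Yes

[S [NP [NP [Det no] [N editor]] [Conj or] [NP [Det this] [AP [Adj nervous]] [N editor]]] [VP [V arrived] [NP [Det this] [AP [Adj nervous]] [N dog]] [NP [Det no] [AP [Adj nervous] [AP [Adj nervous] [AP [Adj nervous]]]] [N letter]]]]
The words 'this nervous editor' are exhaustively dominated by a single NP node (built by NP → Det AP N), so they form a constituent.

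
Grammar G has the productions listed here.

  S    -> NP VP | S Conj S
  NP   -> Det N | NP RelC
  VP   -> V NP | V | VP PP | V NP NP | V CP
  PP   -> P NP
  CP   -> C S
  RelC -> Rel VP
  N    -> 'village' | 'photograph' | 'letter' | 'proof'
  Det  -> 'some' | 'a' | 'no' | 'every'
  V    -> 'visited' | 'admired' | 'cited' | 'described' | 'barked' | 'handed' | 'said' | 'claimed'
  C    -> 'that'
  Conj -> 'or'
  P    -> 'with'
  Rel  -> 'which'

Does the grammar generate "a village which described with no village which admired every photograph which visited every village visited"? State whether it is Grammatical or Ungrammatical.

S
  NP
    NP
      Det: a
      N: village
    RelC
      Rel: which
      VP
        VP
          V: described
        PP
          P: with
          NP
            NP
              Det: no
              N: village
            RelC
              Rel: which
              VP
                V: admired
                NP
                  NP
                    Det: every
                    N: photograph
                  RelC
                    Rel: which
                    VP
                      V: visited
                      NP
                        Det: every
                        N: village
  VP
    V: visited
Each bracket corresponds to one application of a listed rule, so the string is derivable from S.

Grammatical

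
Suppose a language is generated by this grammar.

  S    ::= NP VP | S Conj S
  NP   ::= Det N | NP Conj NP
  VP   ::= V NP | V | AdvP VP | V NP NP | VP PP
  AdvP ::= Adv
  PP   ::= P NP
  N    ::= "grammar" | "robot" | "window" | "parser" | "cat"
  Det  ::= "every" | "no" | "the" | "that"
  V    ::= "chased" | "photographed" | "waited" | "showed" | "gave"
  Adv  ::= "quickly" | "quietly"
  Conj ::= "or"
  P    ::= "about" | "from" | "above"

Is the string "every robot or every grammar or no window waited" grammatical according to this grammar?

[S [NP [NP [Det every] [N robot]] [Conj or] [NP [NP [Det every] [N grammar]] [Conj or] [NP [Det no] [N window]]]] [VP [V waited]]]
Each bracket corresponds to one application of a listed rule, so the string is derivable from S.

Grammatical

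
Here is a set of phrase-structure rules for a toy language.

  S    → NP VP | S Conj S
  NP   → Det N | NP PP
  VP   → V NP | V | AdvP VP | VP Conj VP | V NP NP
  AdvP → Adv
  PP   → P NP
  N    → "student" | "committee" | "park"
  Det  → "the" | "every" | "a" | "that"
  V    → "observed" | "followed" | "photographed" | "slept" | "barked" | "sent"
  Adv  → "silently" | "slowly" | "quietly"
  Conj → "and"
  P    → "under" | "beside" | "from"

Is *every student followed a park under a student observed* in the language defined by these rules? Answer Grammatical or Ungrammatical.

Ungrammatical

For S → NP VP, the only prefix that parses as NP is 'every student', but the remainder 'followed a park under a student observed' is not a VP under these rules. The alternative S rule S → S Conj S likewise has no satisfying split.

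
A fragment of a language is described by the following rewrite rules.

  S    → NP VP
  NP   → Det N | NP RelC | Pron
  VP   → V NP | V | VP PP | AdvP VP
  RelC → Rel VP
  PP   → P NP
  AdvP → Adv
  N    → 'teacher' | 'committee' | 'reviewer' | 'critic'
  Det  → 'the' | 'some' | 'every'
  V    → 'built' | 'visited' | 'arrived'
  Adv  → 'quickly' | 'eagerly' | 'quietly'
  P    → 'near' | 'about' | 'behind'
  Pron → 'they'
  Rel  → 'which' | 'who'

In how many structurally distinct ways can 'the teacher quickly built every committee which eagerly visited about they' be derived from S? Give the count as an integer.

Two of the 4 distinct bracketings:
[S [NP [Det the] [N teacher]] [VP [VP [AdvP [Adv quickly]] [VP [V built] [NP [NP [Det every] [N committee]] [RelC [Rel which] [VP [AdvP [Adv eagerly]] [VP [V visited]]]]]]] [PP [P about] [NP [Pron they]]]]]
[S [NP [Det the] [N teacher]] [VP [AdvP [Adv quickly]] [VP [V built] [NP [NP [Det every] [N committee]] [RelC [Rel which] [VP [VP [AdvP [Adv eagerly]] [VP [V visited]]] [PP [P about] [NP [Pron they]]]]]]]]]
The trees differ in how a recursive rule is bracketed over the same span.

4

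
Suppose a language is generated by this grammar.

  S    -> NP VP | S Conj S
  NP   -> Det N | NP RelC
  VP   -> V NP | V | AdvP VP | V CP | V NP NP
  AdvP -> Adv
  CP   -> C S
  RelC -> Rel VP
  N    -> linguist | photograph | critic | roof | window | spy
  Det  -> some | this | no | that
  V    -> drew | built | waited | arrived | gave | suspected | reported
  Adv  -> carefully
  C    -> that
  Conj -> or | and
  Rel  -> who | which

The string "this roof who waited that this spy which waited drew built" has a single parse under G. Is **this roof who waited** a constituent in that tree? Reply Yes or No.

[S [NP [NP [Det this] [N roof]] [RelC [Rel who] [VP [V waited] [CP [C that] [S [NP [NP [Det this] [N spy]] [RelC [Rel which] [VP [V waited]]]] [VP [V drew]]]]]]] [VP [V built]]]
The smallest constituent containing 'this roof who waited' is the NP spanning 'this roof who waited that this spy which waited drew'; no single node in the tree dominates exactly the given words.

No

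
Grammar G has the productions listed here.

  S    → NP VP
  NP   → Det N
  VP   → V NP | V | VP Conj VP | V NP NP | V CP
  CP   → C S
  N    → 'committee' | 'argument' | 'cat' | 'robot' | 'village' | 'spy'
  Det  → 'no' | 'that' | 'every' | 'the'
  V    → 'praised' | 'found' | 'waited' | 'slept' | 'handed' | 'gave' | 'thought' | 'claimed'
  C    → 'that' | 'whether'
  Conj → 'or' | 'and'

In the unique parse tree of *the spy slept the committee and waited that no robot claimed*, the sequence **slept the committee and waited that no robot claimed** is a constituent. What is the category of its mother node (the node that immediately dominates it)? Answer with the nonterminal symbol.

S

[S [NP [Det the] [N spy]] [VP [VP [V slept] [NP [Det the] [N committee]]] [Conj and] [VP [V waited] [CP [C that] [S [NP [Det no] [N robot]] [VP [V claimed]]]]]]]
The span 'slept the committee and waited that no robot claimed' is the VP node built by VP → VP Conj VP.
Its mother is the S built by S → NP VP.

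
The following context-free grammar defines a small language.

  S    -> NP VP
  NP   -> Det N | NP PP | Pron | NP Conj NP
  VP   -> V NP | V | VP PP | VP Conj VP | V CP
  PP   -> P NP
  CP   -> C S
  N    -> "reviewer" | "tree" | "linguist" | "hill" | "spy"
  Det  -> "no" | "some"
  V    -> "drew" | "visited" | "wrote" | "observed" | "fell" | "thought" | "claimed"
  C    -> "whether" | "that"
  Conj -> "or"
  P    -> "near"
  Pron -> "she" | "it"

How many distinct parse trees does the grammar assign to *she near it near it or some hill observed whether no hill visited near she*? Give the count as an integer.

10

Two of the 10 distinct bracketings:
[S [NP [NP [Pron she]] [PP [P near] [NP [NP [Pron it]] [PP [P near] [NP [NP [Pron it]] [Conj or] [NP [Det some] [N hill]]]]]]] [VP [VP [V observed] [CP [C whether] [S [NP [Det no] [N hill]] [VP [V visited]]]]] [PP [P near] [NP [Pron she]]]]]
[S [NP [NP [Pron she]] [PP [P near] [NP [NP [Pron it]] [PP [P near] [NP [NP [Pron it]] [Conj or] [NP [Det some] [N hill]]]]]]] [VP [V observed] [CP [C whether] [S [NP [Det no] [N hill]] [VP [VP [V visited]] [PP [P near] [NP [Pron she]]]]]]]]
The trees differ in how a recursive rule is bracketed over the same span.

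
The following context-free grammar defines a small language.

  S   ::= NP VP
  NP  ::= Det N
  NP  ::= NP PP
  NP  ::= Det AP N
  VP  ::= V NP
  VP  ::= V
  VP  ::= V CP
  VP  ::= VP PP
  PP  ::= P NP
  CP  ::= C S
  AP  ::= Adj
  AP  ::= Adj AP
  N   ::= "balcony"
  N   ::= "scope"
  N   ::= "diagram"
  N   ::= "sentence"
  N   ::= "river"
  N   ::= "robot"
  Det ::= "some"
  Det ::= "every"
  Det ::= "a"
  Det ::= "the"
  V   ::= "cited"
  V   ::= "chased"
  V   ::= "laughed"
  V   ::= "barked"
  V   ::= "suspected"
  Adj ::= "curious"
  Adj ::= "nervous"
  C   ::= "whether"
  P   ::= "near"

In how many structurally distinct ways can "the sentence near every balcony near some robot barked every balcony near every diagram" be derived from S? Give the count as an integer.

4

Two of the 4 distinct bracketings:
[S [NP [NP [Det the] [N sentence]] [PP [P near] [NP [NP [Det every] [N balcony]] [PP [P near] [NP [Det some] [N robot]]]]]] [VP [V barked] [NP [NP [Det every] [N balcony]] [PP [P near] [NP [Det every] [N diagram]]]]]]
[S [NP [NP [Det the] [N sentence]] [PP [P near] [NP [NP [Det every] [N balcony]] [PP [P near] [NP [Det some] [N robot]]]]]] [VP [VP [V barked] [NP [Det every] [N balcony]]] [PP [P near] [NP [Det every] [N diagram]]]]]
The difference turns on whether VP → VP PP is used at the relevant span, versus an alternative expansion of VP.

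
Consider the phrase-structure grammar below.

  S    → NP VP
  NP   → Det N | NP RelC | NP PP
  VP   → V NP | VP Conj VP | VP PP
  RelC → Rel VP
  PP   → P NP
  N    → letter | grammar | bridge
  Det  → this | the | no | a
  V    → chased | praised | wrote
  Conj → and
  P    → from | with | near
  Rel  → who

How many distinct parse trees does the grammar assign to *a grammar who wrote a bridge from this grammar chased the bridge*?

3

Two of the 3 distinct bracketings:
[S [NP [NP [Det a] [N grammar]] [RelC [Rel who] [VP [V wrote] [NP [NP [Det a] [N bridge]] [PP [P from] [NP [Det this] [N grammar]]]]]]] [VP [V chased] [NP [Det the] [N bridge]]]]
[S [NP [NP [Det a] [N grammar]] [RelC [Rel who] [VP [VP [V wrote] [NP [Det a] [N bridge]]] [PP [P from] [NP [Det this] [N grammar]]]]]] [VP [V chased] [NP [Det the] [N bridge]]]]
The difference turns on whether NP → NP PP is used at the relevant span, versus an alternative expansion of NP.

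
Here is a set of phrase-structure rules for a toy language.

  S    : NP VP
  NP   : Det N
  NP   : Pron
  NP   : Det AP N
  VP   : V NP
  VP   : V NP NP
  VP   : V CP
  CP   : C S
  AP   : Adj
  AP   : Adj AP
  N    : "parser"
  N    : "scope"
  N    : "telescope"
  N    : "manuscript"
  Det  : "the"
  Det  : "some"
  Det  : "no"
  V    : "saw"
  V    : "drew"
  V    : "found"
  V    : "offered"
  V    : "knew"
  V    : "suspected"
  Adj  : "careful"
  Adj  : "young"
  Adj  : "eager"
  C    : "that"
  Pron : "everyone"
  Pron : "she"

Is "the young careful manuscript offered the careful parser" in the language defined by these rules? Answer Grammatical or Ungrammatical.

[S [NP [Det the] [AP [Adj young] [AP [Adj careful]]] [N manuscript]] [VP [V offered] [NP [Det the] [AP [Adj careful]] [N parser]]]]
Each bracket corresponds to one application of a listed rule, so the string is derivable from S.

Grammatical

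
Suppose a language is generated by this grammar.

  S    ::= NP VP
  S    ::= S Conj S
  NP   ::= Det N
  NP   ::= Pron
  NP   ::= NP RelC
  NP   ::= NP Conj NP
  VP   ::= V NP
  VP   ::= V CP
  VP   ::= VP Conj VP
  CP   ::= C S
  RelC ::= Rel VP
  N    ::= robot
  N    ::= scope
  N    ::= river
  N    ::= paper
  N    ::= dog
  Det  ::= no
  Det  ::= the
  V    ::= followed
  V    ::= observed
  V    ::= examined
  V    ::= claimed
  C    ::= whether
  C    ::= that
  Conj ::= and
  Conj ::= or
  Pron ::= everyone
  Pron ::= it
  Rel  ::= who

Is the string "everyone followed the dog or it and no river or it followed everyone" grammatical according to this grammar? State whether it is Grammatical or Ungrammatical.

Grammatical

S
  S
    NP
      Pron: everyone
    VP
      V: followed
      NP
        Det: the
        N: dog
  Conj: or
  S
    NP
      NP
        Pron: it
      Conj: and
      NP
        NP
          Det: no
          N: river
        Conj: or
        NP
          Pron: it
    VP
      V: followed
      NP
        Pron: everyone
Every word is introduced by a lexical rule and the phrasal rules combine the resulting categories into a single S.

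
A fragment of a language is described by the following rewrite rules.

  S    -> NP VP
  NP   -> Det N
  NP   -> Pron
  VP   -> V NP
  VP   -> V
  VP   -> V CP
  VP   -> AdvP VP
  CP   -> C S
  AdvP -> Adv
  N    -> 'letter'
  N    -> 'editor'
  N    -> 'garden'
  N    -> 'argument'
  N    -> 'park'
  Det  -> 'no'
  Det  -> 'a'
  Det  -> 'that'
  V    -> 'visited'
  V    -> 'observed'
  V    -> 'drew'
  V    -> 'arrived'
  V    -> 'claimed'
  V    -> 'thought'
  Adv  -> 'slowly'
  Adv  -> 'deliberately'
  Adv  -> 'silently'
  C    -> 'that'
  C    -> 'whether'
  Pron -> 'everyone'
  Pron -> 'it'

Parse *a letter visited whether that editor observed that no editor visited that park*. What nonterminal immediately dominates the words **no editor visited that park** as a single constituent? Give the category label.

S

S
  NP
    Det: a
    N: letter
  VP
    V: visited
    CP
      C: whether
      S
        NP
          Det: that
          N: editor
        VP
          V: observed
          CP
            C: that
            S
              NP
                Det: no
                N: editor
              VP
                V: visited
                NP
                  Det: that
                  N: park
The span 'no editor visited that park' is the S node built by S → NP VP.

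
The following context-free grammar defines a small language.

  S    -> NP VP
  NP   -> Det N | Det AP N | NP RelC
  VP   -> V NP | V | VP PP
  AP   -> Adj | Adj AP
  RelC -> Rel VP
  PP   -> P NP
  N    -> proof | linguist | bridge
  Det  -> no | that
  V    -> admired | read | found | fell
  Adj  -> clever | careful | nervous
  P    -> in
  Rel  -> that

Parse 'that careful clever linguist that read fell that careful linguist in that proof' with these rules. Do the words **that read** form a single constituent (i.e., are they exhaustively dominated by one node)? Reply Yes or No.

Yes

[S [NP [NP [Det that] [AP [Adj careful] [AP [Adj clever]]] [N linguist]] [RelC [Rel that] [VP [V read]]]] [VP [VP [V fell] [NP [Det that] [AP [Adj careful]] [N linguist]]] [PP [P in] [NP [Det that] [N proof]]]]]
The words 'that read' are exhaustively dominated by a single RelC node (built by RelC → Rel VP), so they form a constituent.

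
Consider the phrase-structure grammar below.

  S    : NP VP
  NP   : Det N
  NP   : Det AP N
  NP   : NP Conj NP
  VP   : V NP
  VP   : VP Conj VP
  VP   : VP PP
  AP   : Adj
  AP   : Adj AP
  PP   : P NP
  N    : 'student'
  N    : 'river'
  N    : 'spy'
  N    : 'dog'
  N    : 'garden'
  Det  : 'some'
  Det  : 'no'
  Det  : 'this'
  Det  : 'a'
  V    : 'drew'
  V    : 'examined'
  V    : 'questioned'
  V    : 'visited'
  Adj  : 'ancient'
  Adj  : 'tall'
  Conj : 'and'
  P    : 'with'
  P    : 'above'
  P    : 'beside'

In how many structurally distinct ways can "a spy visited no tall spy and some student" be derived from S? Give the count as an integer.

[S [NP [Det a] [N spy]] [VP [V visited] [NP [NP [Det no] [AP [Adj tall]] [N spy]] [Conj and] [NP [Det some] [N student]]]]]
No rule offers an alternative attachment or grouping for any span, so this is the only derivation.

1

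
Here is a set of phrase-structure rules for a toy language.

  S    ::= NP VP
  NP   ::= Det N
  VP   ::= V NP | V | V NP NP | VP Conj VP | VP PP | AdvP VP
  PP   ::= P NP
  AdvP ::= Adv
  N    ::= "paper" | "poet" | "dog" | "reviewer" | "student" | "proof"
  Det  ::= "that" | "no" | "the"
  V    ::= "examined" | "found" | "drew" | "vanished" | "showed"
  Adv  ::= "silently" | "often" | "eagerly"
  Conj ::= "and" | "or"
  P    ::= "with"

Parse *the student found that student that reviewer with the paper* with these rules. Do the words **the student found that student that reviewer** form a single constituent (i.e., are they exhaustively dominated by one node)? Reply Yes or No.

[S [NP [Det the] [N student]] [VP [VP [V found] [NP [Det that] [N student]] [NP [Det that] [N reviewer]]] [PP [P with] [NP [Det the] [N paper]]]]]
The smallest constituent containing 'the student found that student that reviewer' is the S spanning 'the student found that student that reviewer with the paper'; no single node in the tree dominates exactly the given words.

No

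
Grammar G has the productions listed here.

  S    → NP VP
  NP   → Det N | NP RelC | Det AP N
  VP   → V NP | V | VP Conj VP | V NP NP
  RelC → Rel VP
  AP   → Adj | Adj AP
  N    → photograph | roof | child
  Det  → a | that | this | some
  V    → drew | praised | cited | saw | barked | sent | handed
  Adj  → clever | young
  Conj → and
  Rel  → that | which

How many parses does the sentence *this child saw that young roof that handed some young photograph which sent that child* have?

6

Two of the 6 distinct bracketings:
[S [NP [Det this] [N child]] [VP [V saw] [NP [NP [Det that] [AP [Adj young]] [N roof]] [RelC [Rel that] [VP [V handed] [NP [NP [Det some] [AP [Adj young]] [N photograph]] [RelC [Rel which] [VP [V sent] [NP [Det that] [N child]]]]]]]]]]
[S [NP [Det this] [N child]] [VP [V saw] [NP [NP [Det that] [AP [Adj young]] [N roof]] [RelC [Rel that] [VP [V handed] [NP [NP [Det some] [AP [Adj young]] [N photograph]] [RelC [Rel which] [VP [V sent]]]] [NP [Det that] [N child]]]]]]]
The difference turns on whether VP → V is used at the relevant span, versus an alternative expansion of VP.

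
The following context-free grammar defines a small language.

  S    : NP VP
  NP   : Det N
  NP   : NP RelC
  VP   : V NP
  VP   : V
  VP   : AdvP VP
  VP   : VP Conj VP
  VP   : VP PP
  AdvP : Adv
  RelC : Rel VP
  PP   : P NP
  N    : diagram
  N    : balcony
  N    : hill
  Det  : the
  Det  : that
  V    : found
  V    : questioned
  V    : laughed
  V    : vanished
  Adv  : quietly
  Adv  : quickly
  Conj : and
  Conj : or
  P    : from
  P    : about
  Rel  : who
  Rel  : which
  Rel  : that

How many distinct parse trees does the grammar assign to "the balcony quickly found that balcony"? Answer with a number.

[S [NP [Det the] [N balcony]] [VP [AdvP [Adv quickly]] [VP [V found] [NP [Det that] [N balcony]]]]]
No rule offers an alternative attachment or grouping for any span, so this is the only derivation.

1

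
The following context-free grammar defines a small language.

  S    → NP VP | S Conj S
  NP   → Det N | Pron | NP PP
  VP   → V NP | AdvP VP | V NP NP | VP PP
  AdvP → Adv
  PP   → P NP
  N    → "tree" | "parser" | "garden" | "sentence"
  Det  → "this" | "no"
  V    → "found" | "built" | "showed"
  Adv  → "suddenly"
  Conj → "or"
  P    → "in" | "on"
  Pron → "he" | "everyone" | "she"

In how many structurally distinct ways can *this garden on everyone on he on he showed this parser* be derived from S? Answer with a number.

5

Two of the 5 distinct bracketings:
[S [NP [NP [Det this] [N garden]] [PP [P on] [NP [NP [Pron everyone]] [PP [P on] [NP [NP [Pron he]] [PP [P on] [NP [Pron he]]]]]]]] [VP [V showed] [NP [Det this] [N parser]]]]
[S [NP [NP [Det this] [N garden]] [PP [P on] [NP [NP [NP [Pron everyone]] [PP [P on] [NP [Pron he]]]] [PP [P on] [NP [Pron he]]]]]] [VP [V showed] [NP [Det this] [N parser]]]]
The trees differ in how a recursive rule is bracketed over the same span.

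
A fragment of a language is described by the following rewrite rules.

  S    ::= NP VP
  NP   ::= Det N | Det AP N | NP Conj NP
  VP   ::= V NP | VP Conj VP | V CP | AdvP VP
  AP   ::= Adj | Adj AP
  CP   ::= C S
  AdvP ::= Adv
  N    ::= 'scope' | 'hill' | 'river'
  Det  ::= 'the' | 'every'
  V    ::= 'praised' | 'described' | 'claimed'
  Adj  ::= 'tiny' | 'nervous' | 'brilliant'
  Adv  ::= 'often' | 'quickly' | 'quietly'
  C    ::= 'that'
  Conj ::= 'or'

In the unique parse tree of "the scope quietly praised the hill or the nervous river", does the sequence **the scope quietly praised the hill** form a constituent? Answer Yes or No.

No

[S [NP [Det the] [N scope]] [VP [AdvP [Adv quietly]] [VP [V praised] [NP [NP [Det the] [N hill]] [Conj or] [NP [Det the] [AP [Adj nervous]] [N river]]]]]]
The smallest constituent containing 'the scope quietly praised the hill' is the S spanning 'the scope quietly praised the hill or the nervous river'; no single node in the tree dominates exactly the given words.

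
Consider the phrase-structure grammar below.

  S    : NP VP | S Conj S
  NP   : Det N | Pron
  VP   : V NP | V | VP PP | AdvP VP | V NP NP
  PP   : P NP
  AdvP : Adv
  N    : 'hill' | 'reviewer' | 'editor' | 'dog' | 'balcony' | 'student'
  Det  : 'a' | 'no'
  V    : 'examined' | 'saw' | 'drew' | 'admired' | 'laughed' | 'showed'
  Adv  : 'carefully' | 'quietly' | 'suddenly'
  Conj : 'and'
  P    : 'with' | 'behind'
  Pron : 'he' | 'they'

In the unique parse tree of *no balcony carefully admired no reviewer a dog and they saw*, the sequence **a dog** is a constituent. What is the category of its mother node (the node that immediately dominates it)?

S
  S
    NP
      Det: no
      N: balcony
    VP
      AdvP
        Adv: carefully
      VP
        V: admired
        NP
          Det: no
          N: reviewer
        NP
          Det: a
          N: dog
  Conj: and
  S
    NP
      Pron: they
    VP
      V: saw
The span 'a dog' is the NP node built by NP → Det N.
Its mother is the VP built by VP → V NP NP.

VP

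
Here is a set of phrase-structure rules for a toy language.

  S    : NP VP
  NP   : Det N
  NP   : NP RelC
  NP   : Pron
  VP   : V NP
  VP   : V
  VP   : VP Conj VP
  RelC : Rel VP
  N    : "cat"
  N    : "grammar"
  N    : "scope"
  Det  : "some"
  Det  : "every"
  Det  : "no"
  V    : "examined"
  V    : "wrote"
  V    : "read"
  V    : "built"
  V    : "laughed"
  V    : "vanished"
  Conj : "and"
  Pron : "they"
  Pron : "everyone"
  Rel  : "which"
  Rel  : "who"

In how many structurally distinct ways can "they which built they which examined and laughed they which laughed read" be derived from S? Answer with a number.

7

Two of the 7 distinct bracketings:
[S [NP [NP [Pron they]] [RelC [Rel which] [VP [V built] [NP [NP [Pron they]] [RelC [Rel which] [VP [VP [V examined]] [Conj and] [VP [V laughed] [NP [NP [Pron they]] [RelC [Rel which] [VP [V laughed]]]]]]]]]]] [VP [V read]]]
[S [NP [NP [Pron they]] [RelC [Rel which] [VP [V built] [NP [NP [NP [Pron they]] [RelC [Rel which] [VP [VP [V examined]] [Conj and] [VP [V laughed] [NP [Pron they]]]]]] [RelC [Rel which] [VP [V laughed]]]]]]] [VP [V read]]]
The trees differ in how a recursive rule is bracketed over the same span.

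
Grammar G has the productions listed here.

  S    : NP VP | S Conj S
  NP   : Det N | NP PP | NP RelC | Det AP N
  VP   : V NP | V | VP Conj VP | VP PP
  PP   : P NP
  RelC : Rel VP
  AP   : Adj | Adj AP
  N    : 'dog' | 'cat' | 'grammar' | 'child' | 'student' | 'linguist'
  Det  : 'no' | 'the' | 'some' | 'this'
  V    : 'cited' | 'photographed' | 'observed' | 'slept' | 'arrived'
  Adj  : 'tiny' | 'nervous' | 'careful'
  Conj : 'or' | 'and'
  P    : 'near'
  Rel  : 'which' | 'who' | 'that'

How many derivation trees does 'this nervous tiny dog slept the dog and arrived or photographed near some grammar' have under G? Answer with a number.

Two of the 5 distinct bracketings:
[S [NP [Det this] [AP [Adj nervous] [AP [Adj tiny]]] [N dog]] [VP [VP [V slept] [NP [Det the] [N dog]]] [Conj and] [VP [VP [V arrived]] [Conj or] [VP [VP [V photographed]] [PP [P near] [NP [Det some] [N grammar]]]]]]]
[S [NP [Det this] [AP [Adj nervous] [AP [Adj tiny]]] [N dog]] [VP [VP [V slept] [NP [Det the] [N dog]]] [Conj and] [VP [VP [VP [V arrived]] [Conj or] [VP [V photographed]]] [PP [P near] [NP [Det some] [N grammar]]]]]]
The trees differ in how a recursive rule is bracketed over the same span.

5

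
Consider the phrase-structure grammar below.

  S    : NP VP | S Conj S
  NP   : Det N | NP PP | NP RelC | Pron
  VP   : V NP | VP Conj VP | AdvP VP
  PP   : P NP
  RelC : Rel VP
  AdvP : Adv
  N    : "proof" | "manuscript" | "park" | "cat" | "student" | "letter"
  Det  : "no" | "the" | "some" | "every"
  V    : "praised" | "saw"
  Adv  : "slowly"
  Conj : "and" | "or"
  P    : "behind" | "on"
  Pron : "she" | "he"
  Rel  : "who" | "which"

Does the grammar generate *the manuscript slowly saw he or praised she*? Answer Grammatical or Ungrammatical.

[S [NP [Det the] [N manuscript]] [VP [VP [AdvP [Adv slowly]] [VP [V saw] [NP [Pron he]]]] [Conj or] [VP [V praised] [NP [Pron she]]]]]
Each bracket corresponds to one application of a listed rule, so the string is derivable from S.

Grammatical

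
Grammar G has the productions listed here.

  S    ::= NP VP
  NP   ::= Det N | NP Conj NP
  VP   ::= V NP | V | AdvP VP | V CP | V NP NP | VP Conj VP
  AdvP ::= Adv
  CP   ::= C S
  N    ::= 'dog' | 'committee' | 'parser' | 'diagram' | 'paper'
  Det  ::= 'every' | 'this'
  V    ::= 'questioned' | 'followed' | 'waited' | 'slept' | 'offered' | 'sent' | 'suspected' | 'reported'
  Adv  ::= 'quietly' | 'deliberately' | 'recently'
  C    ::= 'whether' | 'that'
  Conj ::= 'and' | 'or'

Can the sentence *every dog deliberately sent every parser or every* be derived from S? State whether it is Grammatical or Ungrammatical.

Ungrammatical

For S → NP VP, the only prefix that parses as NP is 'every dog', but the remainder 'deliberately sent every parser or every' is not a VP under these rules.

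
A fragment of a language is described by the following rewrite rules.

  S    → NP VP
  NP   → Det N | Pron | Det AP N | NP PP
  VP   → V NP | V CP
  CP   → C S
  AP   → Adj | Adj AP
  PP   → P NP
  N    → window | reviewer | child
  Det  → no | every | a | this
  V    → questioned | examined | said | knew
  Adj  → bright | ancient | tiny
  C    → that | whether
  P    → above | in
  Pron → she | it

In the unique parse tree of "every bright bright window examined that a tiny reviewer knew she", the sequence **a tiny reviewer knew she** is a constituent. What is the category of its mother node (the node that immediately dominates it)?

[S [NP [Det every] [AP [Adj bright] [AP [Adj bright]]] [N window]] [VP [V examined] [CP [C that] [S [NP [Det a] [AP [Adj tiny]] [N reviewer]] [VP [V knew] [NP [Pron she]]]]]]]
The span 'a tiny reviewer knew she' is the S node built by S → NP VP.
Its mother is the CP built by CP → C S.

CP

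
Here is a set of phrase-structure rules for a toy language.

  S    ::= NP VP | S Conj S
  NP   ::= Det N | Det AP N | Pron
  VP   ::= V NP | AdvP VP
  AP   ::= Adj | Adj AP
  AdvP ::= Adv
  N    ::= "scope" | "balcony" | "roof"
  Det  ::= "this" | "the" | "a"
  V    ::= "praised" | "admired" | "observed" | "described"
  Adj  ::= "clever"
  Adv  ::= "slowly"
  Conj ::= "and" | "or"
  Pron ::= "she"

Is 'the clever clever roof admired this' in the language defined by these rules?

For S → NP VP, the only prefix that parses as NP is 'the clever clever roof', but the remainder 'admired this' is not a VP under these rules. The alternative S rule S → S Conj S likewise has no satisfying split.

Ungrammatical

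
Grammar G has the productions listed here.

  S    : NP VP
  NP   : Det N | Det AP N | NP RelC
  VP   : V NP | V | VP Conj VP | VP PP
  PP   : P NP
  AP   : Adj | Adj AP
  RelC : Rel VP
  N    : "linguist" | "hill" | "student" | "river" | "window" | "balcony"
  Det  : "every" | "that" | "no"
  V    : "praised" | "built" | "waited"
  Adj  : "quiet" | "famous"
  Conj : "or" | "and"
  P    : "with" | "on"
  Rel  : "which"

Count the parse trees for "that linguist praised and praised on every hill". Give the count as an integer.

The two bracketings:
[S [NP [Det that] [N linguist]] [VP [VP [V praised]] [Conj and] [VP [VP [V praised]] [PP [P on] [NP [Det every] [N hill]]]]]]
[S [NP [Det that] [N linguist]] [VP [VP [VP [V praised]] [Conj and] [VP [V praised]]] [PP [P on] [NP [Det every] [N hill]]]]]
The trees differ in how a recursive rule is bracketed over the same span.

2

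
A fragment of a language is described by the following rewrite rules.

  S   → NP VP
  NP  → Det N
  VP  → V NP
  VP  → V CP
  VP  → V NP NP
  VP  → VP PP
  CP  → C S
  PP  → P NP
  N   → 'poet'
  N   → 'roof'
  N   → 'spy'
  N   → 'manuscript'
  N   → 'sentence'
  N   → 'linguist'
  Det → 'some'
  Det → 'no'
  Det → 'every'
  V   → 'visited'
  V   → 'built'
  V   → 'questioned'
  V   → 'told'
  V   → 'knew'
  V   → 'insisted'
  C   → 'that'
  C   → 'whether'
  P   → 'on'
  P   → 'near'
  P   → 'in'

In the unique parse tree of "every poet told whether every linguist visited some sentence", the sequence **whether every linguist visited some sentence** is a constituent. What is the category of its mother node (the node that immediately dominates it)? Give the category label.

VP

[S [NP [Det every] [N poet]] [VP [V told] [CP [C whether] [S [NP [Det every] [N linguist]] [VP [V visited] [NP [Det some] [N sentence]]]]]]]
The span 'whether every linguist visited some sentence' is the CP node built by CP → C S.
Its mother is the VP built by VP → V CP.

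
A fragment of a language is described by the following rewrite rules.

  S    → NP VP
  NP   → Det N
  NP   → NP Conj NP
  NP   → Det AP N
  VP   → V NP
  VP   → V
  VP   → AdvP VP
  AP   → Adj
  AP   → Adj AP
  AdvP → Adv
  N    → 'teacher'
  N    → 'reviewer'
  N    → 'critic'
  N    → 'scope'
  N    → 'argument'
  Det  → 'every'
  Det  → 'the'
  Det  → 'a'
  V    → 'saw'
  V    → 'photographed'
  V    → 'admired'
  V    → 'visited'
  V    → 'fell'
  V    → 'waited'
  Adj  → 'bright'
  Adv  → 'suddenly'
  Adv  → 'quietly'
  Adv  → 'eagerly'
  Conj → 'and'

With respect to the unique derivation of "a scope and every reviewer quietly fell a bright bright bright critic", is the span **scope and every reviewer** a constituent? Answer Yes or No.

[S [NP [NP [Det a] [N scope]] [Conj and] [NP [Det every] [N reviewer]]] [VP [AdvP [Adv quietly]] [VP [V fell] [NP [Det a] [AP [Adj bright] [AP [Adj bright] [AP [Adj bright]]]] [N critic]]]]]
The smallest constituent containing 'scope and every reviewer' is the NP spanning 'a scope and every reviewer'; no single node in the tree dominates exactly the given words.

No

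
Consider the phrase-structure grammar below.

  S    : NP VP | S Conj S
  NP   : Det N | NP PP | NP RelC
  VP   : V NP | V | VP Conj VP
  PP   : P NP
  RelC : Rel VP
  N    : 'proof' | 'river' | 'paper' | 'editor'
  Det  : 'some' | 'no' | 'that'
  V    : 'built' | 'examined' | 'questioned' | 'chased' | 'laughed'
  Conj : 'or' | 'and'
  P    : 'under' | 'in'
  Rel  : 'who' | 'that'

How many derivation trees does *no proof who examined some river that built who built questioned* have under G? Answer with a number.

Two of the 3 distinct bracketings:
[S [NP [NP [Det no] [N proof]] [RelC [Rel who] [VP [V examined] [NP [NP [NP [Det some] [N river]] [RelC [Rel that] [VP [V built]]]] [RelC [Rel who] [VP [V built]]]]]]] [VP [V questioned]]]
[S [NP [NP [NP [Det no] [N proof]] [RelC [Rel who] [VP [V examined] [NP [NP [Det some] [N river]] [RelC [Rel that] [VP [V built]]]]]]] [RelC [Rel who] [VP [V built]]]] [VP [V questioned]]]
The trees differ in how a recursive rule is bracketed over the same span.

3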